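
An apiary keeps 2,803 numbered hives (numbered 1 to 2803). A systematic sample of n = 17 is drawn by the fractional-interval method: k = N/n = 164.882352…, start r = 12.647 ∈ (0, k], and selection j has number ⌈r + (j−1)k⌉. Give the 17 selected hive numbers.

13, 178, 343, 508, 673, 838, 1002, 1167, 1332, 1497, 1662, 1827, 1992, 2157, 2321, 2486, 2651

j=1: r + 0k = 12.647 → ⌈·⌉ = 13
j=2: r + 1k = 177.529352… → ⌈·⌉ = 178
j=3: r + 2k = 342.411705… → ⌈·⌉ = 343
j=4: r + 3k = 507.294058… → ⌈·⌉ = 508
j=5: r + 4k = 672.176411… → ⌈·⌉ = 673
j=6: r + 5k = 837.058764… → ⌈·⌉ = 838
j=7: r + 6k = 1001.941117… → ⌈·⌉ = 1002
j=8: r + 7k = 1166.823470… → ⌈·⌉ = 1167
j=9: r + 8k = 1331.705823… → ⌈·⌉ = 1332
j=10: r + 9k = 1496.588176… → ⌈·⌉ = 1497
j=11: r + 10k = 1661.470529… → ⌈·⌉ = 1662
j=12: r + 11k = 1826.352882… → ⌈·⌉ = 1827
j=13: r + 12k = 1991.235235… → ⌈·⌉ = 1992
j=14: r + 13k = 2156.117588… → ⌈·⌉ = 2157
j=15: r + 14k = 2320.999941… → ⌈·⌉ = 2321
j=16: r + 15k = 2485.882294… → ⌈·⌉ = 2486
j=17: r + 16k = 2650.764647… → ⌈·⌉ = 2651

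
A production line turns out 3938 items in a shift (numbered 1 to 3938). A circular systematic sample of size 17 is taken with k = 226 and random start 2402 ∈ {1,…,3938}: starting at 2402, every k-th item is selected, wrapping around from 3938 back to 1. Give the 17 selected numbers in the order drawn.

2402, 2628, 2854, 3080, 3306, 3532, 3758, 46, 272, 498, 724, 950, 1176, 1402, 1628, 1854, 2080

Selection 1: 2402
Selection 2: 2402 + 226 = 2628
Selection 3: 2628 + 226 = 2854
Selection 4: 2854 + 226 = 3080
Selection 5: 3080 + 226 = 3306
Selection 6: 3306 + 226 = 3532
Selection 7: 3532 + 226 = 3758
Selection 8: 3758 + 226 = 3984 → 3984 − 3938 = 46
Selection 9: 46 + 226 = 272
Selection 10: 272 + 226 = 498
Selection 11: 498 + 226 = 724
Selection 12: 724 + 226 = 950
Selection 13: 950 + 226 = 1176
Selection 14: 1176 + 226 = 1402
Selection 15: 1402 + 226 = 1628
Selection 16: 1628 + 226 = 1854
Selection 17: 1854 + 226 = 2080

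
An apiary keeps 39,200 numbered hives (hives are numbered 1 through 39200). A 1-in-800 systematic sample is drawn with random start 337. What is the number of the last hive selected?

k = 800
49th selection = r + (49−1)·k = 337 + 48×800 = 337 + 38400 = 38737

38737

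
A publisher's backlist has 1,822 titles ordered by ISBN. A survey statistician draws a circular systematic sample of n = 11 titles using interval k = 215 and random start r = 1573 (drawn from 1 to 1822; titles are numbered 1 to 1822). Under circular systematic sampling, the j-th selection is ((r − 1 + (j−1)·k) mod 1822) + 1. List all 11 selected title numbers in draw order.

Selection 1: 1573
Selection 2: 1573 + 215 = 1788
Selection 3: 1788 + 215 = 2003 → 2003 − 1822 = 181
Selection 4: 181 + 215 = 396
Selection 5: 396 + 215 = 611
Selection 6: 611 + 215 = 826
Selection 7: 826 + 215 = 1041
Selection 8: 1041 + 215 = 1256
Selection 9: 1256 + 215 = 1471
Selection 10: 1471 + 215 = 1686
Selection 11: 1686 + 215 = 1901 → 1901 − 1822 = 79

1573, 1788, 181, 396, 611, 826, 1041, 1256, 1471, 1686, 79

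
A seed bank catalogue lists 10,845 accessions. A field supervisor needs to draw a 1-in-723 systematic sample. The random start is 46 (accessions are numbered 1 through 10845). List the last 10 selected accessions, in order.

3661, 4384, 5107, 5830, 6553, 7276, 7999, 8722, 9445, 10168

6th selection = 46 + 5×723 = 3661
7th: 3661 + 723 = 4384
8th: 4384 + 723 = 5107
9th: 5107 + 723 = 5830
10th: 5830 + 723 = 6553
11th: 6553 + 723 = 7276
12th: 7276 + 723 = 7999
13th: 7999 + 723 = 8722
14th: 8722 + 723 = 9445
15th: 9445 + 723 = 10168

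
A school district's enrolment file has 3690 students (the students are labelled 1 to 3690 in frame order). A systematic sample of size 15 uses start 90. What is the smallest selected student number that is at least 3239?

k = 3690/15 = 246
Steps past start: ⌈(3239 − 90)/246⌉ = ⌈3149/246⌉ = 13
Selected student: 90 + 13×246 = 3288

3288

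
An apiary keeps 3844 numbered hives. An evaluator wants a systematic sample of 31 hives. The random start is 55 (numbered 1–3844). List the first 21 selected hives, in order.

k = N/n = 3844/31 = 124
hive 1: 55
hive 2: 55 + 124 = 179
hive 3: 179 + 124 = 303
hive 4: 303 + 124 = 427
hive 5: 427 + 124 = 551
hive 6: 551 + 124 = 675
hive 7: 675 + 124 = 799
hive 8: 799 + 124 = 923
hive 9: 923 + 124 = 1047
hive 10: 1047 + 124 = 1171
hive 11: 1171 + 124 = 1295
hive 12: 1295 + 124 = 1419
hive 13: 1419 + 124 = 1543
hive 14: 1543 + 124 = 1667
hive 15: 1667 + 124 = 1791
hive 16: 1791 + 124 = 1915
hive 17: 1915 + 124 = 2039
hive 18: 2039 + 124 = 2163
hive 19: 2163 + 124 = 2287
hive 20: 2287 + 124 = 2411
hive 21: 2411 + 124 = 2535

55, 179, 303, 427, 551, 675, 799, 923, 1047, 1171, 1295, 1419, 1543, 1667, 1791, 1915, 2039, 2163, 2287, 2411, 2535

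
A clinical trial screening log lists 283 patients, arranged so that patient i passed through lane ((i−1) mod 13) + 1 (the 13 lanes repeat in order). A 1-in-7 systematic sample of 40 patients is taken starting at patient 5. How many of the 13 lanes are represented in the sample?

13

Consecutive selections differ by k = 7, so their lane numbers differ by 7 mod 13 = 7.
gcd(7, 13) = 1, so the sample visits 13/1 = 13 distinct residues mod 13.
Start 5 is lane 5; the lanes hit are 1, 2, 3, 4, 5, 6, 7, 8, 9, 10, 11, 12, 13.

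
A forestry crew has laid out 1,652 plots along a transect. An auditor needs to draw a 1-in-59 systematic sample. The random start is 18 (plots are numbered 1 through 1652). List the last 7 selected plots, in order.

1257, 1316, 1375, 1434, 1493, 1552, 1611

22nd selection = 18 + 21×59 = 1257
23rd: 1257 + 59 = 1316
24th: 1316 + 59 = 1375
25th: 1375 + 59 = 1434
26th: 1434 + 59 = 1493
27th: 1493 + 59 = 1552
28th: 1552 + 59 = 1611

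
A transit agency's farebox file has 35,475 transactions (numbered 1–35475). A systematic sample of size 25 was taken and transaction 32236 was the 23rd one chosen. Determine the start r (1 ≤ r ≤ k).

1018

k = 35475/25 = 1419
r = 32236 − (23−1)×1419 = 32236 − 31218 = 1018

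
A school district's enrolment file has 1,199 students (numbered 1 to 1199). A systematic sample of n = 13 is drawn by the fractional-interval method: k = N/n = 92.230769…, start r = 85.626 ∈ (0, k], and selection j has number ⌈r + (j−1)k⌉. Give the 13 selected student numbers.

j=1: r + 0k = 85.626 → ⌈·⌉ = 86
j=2: r + 1k = 177.856769… → ⌈·⌉ = 178
j=3: r + 2k = 270.087538… → ⌈·⌉ = 271
j=4: r + 3k = 362.318307… → ⌈·⌉ = 363
j=5: r + 4k = 454.549076… → ⌈·⌉ = 455
j=6: r + 5k = 546.779846… → ⌈·⌉ = 547
j=7: r + 6k = 639.010615… → ⌈·⌉ = 640
j=8: r + 7k = 731.241384… → ⌈·⌉ = 732
j=9: r + 8k = 823.472153… → ⌈·⌉ = 824
j=10: r + 9k = 915.702923… → ⌈·⌉ = 916
j=11: r + 10k = 1007.933692… → ⌈·⌉ = 1008
j=12: r + 11k = 1100.164461… → ⌈·⌉ = 1101
j=13: r + 12k = 1192.395230… → ⌈·⌉ = 1193

86, 178, 271, 363, 455, 547, 640, 732, 824, 916, 1008, 1101, 1193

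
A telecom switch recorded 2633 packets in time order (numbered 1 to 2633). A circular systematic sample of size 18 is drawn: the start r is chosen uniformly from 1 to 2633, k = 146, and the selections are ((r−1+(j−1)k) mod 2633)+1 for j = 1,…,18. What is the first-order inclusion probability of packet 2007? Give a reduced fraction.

18/2633

For each position j, as r ranges over 1…2633 the j-th selection hits every packet exactly once, so packet 2007 is selected for exactly 18 of the 2633 starts.
Inclusion probability = 18/2633.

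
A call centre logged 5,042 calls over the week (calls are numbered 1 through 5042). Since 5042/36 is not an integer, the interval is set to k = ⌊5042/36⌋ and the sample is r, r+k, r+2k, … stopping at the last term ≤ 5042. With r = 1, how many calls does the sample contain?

k = ⌊5042/36⌋ = 140
Achieved size = ⌊(5042 − 1)/140⌋ + 1 = ⌊5041/140⌋ + 1 = 36 + 1 = 37
(last selection: 1 + 36×140 = 5041 ≤ 5042; next would be 5181 > 5042)

37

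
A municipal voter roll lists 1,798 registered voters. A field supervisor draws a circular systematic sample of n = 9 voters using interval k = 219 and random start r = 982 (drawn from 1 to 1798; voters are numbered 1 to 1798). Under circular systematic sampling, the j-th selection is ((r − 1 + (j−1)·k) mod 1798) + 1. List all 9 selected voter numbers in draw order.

Selection 1: 982
Selection 2: 982 + 219 = 1201
Selection 3: 1201 + 219 = 1420
Selection 4: 1420 + 219 = 1639
Selection 5: 1639 + 219 = 1858 → 1858 − 1798 = 60
Selection 6: 60 + 219 = 279
Selection 7: 279 + 219 = 498
Selection 8: 498 + 219 = 717
Selection 9: 717 + 219 = 936

982, 1201, 1420, 1639, 60, 279, 498, 717, 936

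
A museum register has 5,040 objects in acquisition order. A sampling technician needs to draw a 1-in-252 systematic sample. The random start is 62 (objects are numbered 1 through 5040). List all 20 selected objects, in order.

object 1: 62
object 2: 62 + 252 = 314
object 3: 314 + 252 = 566
object 4: 566 + 252 = 818
object 5: 818 + 252 = 1070
object 6: 1070 + 252 = 1322
object 7: 1322 + 252 = 1574
object 8: 1574 + 252 = 1826
object 9: 1826 + 252 = 2078
object 10: 2078 + 252 = 2330
object 11: 2330 + 252 = 2582
object 12: 2582 + 252 = 2834
object 13: 2834 + 252 = 3086
object 14: 3086 + 252 = 3338
object 15: 3338 + 252 = 3590
object 16: 3590 + 252 = 3842
object 17: 3842 + 252 = 4094
object 18: 4094 + 252 = 4346
object 19: 4346 + 252 = 4598
object 20: 4598 + 252 = 4850

62, 314, 566, 818, 1070, 1322, 1574, 1826, 2078, 2330, 2582, 2834, 3086, 3338, 3590, 3842, 4094, 4346, 4598, 4850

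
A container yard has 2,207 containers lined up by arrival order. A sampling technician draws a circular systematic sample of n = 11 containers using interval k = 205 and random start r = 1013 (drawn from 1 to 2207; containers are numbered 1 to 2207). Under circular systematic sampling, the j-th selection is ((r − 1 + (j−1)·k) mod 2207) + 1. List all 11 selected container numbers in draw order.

1013, 1218, 1423, 1628, 1833, 2038, 36, 241, 446, 651, 856

Selection 1: 1013
Selection 2: 1013 + 205 = 1218
Selection 3: 1218 + 205 = 1423
Selection 4: 1423 + 205 = 1628
Selection 5: 1628 + 205 = 1833
Selection 6: 1833 + 205 = 2038
Selection 7: 2038 + 205 = 2243 → 2243 − 2207 = 36
Selection 8: 36 + 205 = 241
Selection 9: 241 + 205 = 446
Selection 10: 446 + 205 = 651
Selection 11: 651 + 205 = 856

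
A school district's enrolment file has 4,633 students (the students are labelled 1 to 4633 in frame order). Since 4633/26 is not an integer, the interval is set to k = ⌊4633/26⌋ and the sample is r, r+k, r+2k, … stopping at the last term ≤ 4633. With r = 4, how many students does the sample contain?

27

k = ⌊4633/26⌋ = 178
Achieved size = ⌊(4633 − 4)/178⌋ + 1 = ⌊4629/178⌋ + 1 = 26 + 1 = 27
(last selection: 4 + 26×178 = 4632 ≤ 4633; next would be 4810 > 4633)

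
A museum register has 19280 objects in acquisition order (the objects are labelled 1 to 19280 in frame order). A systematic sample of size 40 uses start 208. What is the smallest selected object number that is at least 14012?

k = 19280/40 = 482
Steps past start: ⌈(14012 − 208)/482⌉ = ⌈13804/482⌉ = 29
Selected object: 208 + 29×482 = 14186

14186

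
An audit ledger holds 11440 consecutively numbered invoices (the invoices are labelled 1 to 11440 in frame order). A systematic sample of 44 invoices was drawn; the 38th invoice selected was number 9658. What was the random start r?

k = 11440/44 = 260
r = 9658 − (38−1)×260 = 9658 − 9620 = 38

38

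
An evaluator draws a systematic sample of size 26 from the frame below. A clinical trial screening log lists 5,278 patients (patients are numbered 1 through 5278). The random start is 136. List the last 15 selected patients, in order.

k = N/n = 5278/26 = 203
12th selection = 136 + 11×203 = 2369
13th: 2369 + 203 = 2572
14th: 2572 + 203 = 2775
15th: 2775 + 203 = 2978
16th: 2978 + 203 = 3181
17th: 3181 + 203 = 3384
18th: 3384 + 203 = 3587
19th: 3587 + 203 = 3790
20th: 3790 + 203 = 3993
21st: 3993 + 203 = 4196
22nd: 4196 + 203 = 4399
23rd: 4399 + 203 = 4602
24th: 4602 + 203 = 4805
25th: 4805 + 203 = 5008
26th: 5008 + 203 = 5211

2369, 2572, 2775, 2978, 3181, 3384, 3587, 3790, 3993, 4196, 4399, 4602, 4805, 5008, 5211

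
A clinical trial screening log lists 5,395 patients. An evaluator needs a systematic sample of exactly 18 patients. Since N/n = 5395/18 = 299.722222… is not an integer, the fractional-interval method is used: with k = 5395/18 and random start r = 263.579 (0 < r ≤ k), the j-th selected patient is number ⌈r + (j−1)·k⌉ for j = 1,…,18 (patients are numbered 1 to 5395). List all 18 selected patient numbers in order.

264, 564, 864, 1163, 1463, 1763, 2062, 2362, 2662, 2962, 3261, 3561, 3861, 4160, 4460, 4760, 5060, 5359

j=1: r + 0k = 263.579 → ⌈·⌉ = 264
j=2: r + 1k = 563.301222… → ⌈·⌉ = 564
j=3: r + 2k = 863.023444… → ⌈·⌉ = 864
j=4: r + 3k = 1162.745666… → ⌈·⌉ = 1163
j=5: r + 4k = 1462.467888… → ⌈·⌉ = 1463
j=6: r + 5k = 1762.190111… → ⌈·⌉ = 1763
j=7: r + 6k = 2061.912333… → ⌈·⌉ = 2062
j=8: r + 7k = 2361.634555… → ⌈·⌉ = 2362
j=9: r + 8k = 2661.356777… → ⌈·⌉ = 2662
j=10: r + 9k = 2961.079 → ⌈·⌉ = 2962
j=11: r + 10k = 3260.801222… → ⌈·⌉ = 3261
j=12: r + 11k = 3560.523444… → ⌈·⌉ = 3561
j=13: r + 12k = 3860.245666… → ⌈·⌉ = 3861
j=14: r + 13k = 4159.967888… → ⌈·⌉ = 4160
j=15: r + 14k = 4459.690111… → ⌈·⌉ = 4460
j=16: r + 15k = 4759.412333… → ⌈·⌉ = 4760
j=17: r + 16k = 5059.134555… → ⌈·⌉ = 5060
j=18: r + 17k = 5358.856777… → ⌈·⌉ = 5359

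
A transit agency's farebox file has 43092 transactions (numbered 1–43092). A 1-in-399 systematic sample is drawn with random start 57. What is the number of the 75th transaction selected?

k = 399
75th selection = r + (75−1)·k = 57 + 74×399 = 57 + 29526 = 29583

29583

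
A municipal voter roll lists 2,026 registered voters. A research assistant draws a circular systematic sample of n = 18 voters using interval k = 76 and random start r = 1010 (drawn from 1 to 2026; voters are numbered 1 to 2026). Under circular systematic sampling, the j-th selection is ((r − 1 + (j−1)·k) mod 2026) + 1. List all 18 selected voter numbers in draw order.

Selection 1: 1010
Selection 2: 1010 + 76 = 1086
Selection 3: 1086 + 76 = 1162
Selection 4: 1162 + 76 = 1238
Selection 5: 1238 + 76 = 1314
Selection 6: 1314 + 76 = 1390
Selection 7: 1390 + 76 = 1466
Selection 8: 1466 + 76 = 1542
Selection 9: 1542 + 76 = 1618
Selection 10: 1618 + 76 = 1694
Selection 11: 1694 + 76 = 1770
Selection 12: 1770 + 76 = 1846
Selection 13: 1846 + 76 = 1922
Selection 14: 1922 + 76 = 1998
Selection 15: 1998 + 76 = 2074 → 2074 − 2026 = 48
Selection 16: 48 + 76 = 124
Selection 17: 124 + 76 = 200
Selection 18: 200 + 76 = 276

1010, 1086, 1162, 1238, 1314, 1390, 1466, 1542, 1618, 1694, 1770, 1846, 1922, 1998, 48, 124, 200, 276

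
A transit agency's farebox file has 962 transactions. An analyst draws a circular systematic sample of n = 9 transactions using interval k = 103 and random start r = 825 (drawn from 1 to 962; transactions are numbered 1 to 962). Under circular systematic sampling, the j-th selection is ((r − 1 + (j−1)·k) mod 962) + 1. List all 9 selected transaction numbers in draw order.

825, 928, 69, 172, 275, 378, 481, 584, 687

Selection 1: 825
Selection 2: 825 + 103 = 928
Selection 3: 928 + 103 = 1031 → 1031 − 962 = 69
Selection 4: 69 + 103 = 172
Selection 5: 172 + 103 = 275
Selection 6: 275 + 103 = 378
Selection 7: 378 + 103 = 481
Selection 8: 481 + 103 = 584
Selection 9: 584 + 103 = 687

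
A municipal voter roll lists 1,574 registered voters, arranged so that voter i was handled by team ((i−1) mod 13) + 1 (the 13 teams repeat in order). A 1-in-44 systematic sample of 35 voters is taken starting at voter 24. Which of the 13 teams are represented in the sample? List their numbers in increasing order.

1, 2, 3, 4, 5, 6, 7, 8, 9, 10, 11, 12, 13

Consecutive selections differ by k = 44, so their team numbers differ by 44 mod 13 = 5.
gcd(44, 13) = 1, so the sample visits 13/1 = 13 distinct residues mod 13.
Start 24 is team 11; the teams hit are 1, 2, 3, 4, 5, 6, 7, 8, 9, 10, 11, 12, 13.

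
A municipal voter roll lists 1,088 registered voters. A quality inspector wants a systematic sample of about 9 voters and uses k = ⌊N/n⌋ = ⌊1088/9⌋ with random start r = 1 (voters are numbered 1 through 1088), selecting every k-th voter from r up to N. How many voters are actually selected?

k = ⌊1088/9⌋ = 120
Achieved size = ⌊(1088 − 1)/120⌋ + 1 = ⌊1087/120⌋ + 1 = 9 + 1 = 10
(last selection: 1 + 9×120 = 1081 ≤ 1088; next would be 1201 > 1088)

10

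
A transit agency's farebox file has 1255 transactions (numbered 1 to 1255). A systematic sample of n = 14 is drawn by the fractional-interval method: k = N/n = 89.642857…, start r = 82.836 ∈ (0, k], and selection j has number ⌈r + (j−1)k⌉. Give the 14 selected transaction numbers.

83, 173, 263, 352, 442, 532, 621, 711, 800, 890, 980, 1069, 1159, 1249

j=1: r + 0k = 82.836 → ⌈·⌉ = 83
j=2: r + 1k = 172.478857… → ⌈·⌉ = 173
j=3: r + 2k = 262.121714… → ⌈·⌉ = 263
j=4: r + 3k = 351.764571… → ⌈·⌉ = 352
j=5: r + 4k = 441.407428… → ⌈·⌉ = 442
j=6: r + 5k = 531.050285… → ⌈·⌉ = 532
j=7: r + 6k = 620.693142… → ⌈·⌉ = 621
j=8: r + 7k = 710.336 → ⌈·⌉ = 711
j=9: r + 8k = 799.978857… → ⌈·⌉ = 800
j=10: r + 9k = 889.621714… → ⌈·⌉ = 890
j=11: r + 10k = 979.264571… → ⌈·⌉ = 980
j=12: r + 11k = 1068.907428… → ⌈·⌉ = 1069
j=13: r + 12k = 1158.550285… → ⌈·⌉ = 1159
j=14: r + 13k = 1248.193142… → ⌈·⌉ = 1249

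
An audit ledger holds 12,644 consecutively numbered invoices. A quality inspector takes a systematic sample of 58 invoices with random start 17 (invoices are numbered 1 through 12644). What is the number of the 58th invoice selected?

k = 12644/58 = 218
58th selection = r + (58−1)·k = 17 + 57×218 = 17 + 12426 = 12443

12443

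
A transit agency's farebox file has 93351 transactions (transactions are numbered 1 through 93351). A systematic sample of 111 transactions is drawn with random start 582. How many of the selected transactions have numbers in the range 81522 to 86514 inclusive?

k = 93351/111 = 841
First selection ≥ 81522: 582 + ⌈(81522−582)/841⌉·841 = 582 + 97×841 = 82159
Last selection ≤ 86514: 582 + ⌊(86514−582)/841⌋·841 = 582 + 102×841 = 86364
Count = 102 − 97 + 1 = 6

6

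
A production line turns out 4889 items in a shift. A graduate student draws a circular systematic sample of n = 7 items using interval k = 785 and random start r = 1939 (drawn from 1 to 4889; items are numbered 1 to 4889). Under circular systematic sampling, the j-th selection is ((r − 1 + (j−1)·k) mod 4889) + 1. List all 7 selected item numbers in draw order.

Selection 1: 1939
Selection 2: 1939 + 785 = 2724
Selection 3: 2724 + 785 = 3509
Selection 4: 3509 + 785 = 4294
Selection 5: 4294 + 785 = 5079 → 5079 − 4889 = 190
Selection 6: 190 + 785 = 975
Selection 7: 975 + 785 = 1760

1939, 2724, 3509, 4294, 190, 975, 1760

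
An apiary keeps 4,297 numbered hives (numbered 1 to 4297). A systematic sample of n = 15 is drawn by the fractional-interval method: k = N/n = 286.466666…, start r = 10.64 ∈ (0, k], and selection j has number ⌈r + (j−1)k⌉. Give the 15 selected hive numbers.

j=1: r + 0k = 10.64 → ⌈·⌉ = 11
j=2: r + 1k = 297.106666… → ⌈·⌉ = 298
j=3: r + 2k = 583.573333… → ⌈·⌉ = 584
j=4: r + 3k = 870.04 → ⌈·⌉ = 871
j=5: r + 4k = 1156.506666… → ⌈·⌉ = 1157
j=6: r + 5k = 1442.973333… → ⌈·⌉ = 1443
j=7: r + 6k = 1729.44 → ⌈·⌉ = 1730
j=8: r + 7k = 2015.906666… → ⌈·⌉ = 2016
j=9: r + 8k = 2302.373333… → ⌈·⌉ = 2303
j=10: r + 9k = 2588.84 → ⌈·⌉ = 2589
j=11: r + 10k = 2875.306666… → ⌈·⌉ = 2876
j=12: r + 11k = 3161.773333… → ⌈·⌉ = 3162
j=13: r + 12k = 3448.24 → ⌈·⌉ = 3449
j=14: r + 13k = 3734.706666… → ⌈·⌉ = 3735
j=15: r + 14k = 4021.173333… → ⌈·⌉ = 4022

11, 298, 584, 871, 1157, 1443, 1730, 2016, 2303, 2589, 2876, 3162, 3449, 3735, 4022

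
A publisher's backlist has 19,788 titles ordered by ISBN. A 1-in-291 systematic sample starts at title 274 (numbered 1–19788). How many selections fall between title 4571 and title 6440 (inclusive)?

k = 291
First selection ≥ 4571: 274 + ⌈(4571−274)/291⌉·291 = 274 + 15×291 = 4639
Last selection ≤ 6440: 274 + ⌊(6440−274)/291⌋·291 = 274 + 21×291 = 6385
Count = 21 − 15 + 1 = 7

7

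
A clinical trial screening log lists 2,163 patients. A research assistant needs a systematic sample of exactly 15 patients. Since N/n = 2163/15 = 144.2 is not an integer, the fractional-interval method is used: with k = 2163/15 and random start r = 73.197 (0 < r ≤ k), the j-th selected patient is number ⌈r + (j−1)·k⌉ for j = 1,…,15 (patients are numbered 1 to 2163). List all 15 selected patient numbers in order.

74, 218, 362, 506, 650, 795, 939, 1083, 1227, 1371, 1516, 1660, 1804, 1948, 2092

j=1: r + 0k = 73.197 → ⌈·⌉ = 74
j=2: r + 1k = 217.397 → ⌈·⌉ = 218
j=3: r + 2k = 361.597 → ⌈·⌉ = 362
j=4: r + 3k = 505.797 → ⌈·⌉ = 506
j=5: r + 4k = 649.997 → ⌈·⌉ = 650
j=6: r + 5k = 794.197 → ⌈·⌉ = 795
j=7: r + 6k = 938.397 → ⌈·⌉ = 939
j=8: r + 7k = 1082.597 → ⌈·⌉ = 1083
j=9: r + 8k = 1226.797 → ⌈·⌉ = 1227
j=10: r + 9k = 1370.997 → ⌈·⌉ = 1371
j=11: r + 10k = 1515.197 → ⌈·⌉ = 1516
j=12: r + 11k = 1659.397 → ⌈·⌉ = 1660
j=13: r + 12k = 1803.597 → ⌈·⌉ = 1804
j=14: r + 13k = 1947.797 → ⌈·⌉ = 1948
j=15: r + 14k = 2091.997 → ⌈·⌉ = 2092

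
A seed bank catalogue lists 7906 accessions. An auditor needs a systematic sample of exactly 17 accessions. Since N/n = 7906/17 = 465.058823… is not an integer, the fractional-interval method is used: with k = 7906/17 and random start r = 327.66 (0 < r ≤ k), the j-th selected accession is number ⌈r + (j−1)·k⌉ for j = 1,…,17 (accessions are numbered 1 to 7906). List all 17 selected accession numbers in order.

j=1: r + 0k = 327.66 → ⌈·⌉ = 328
j=2: r + 1k = 792.718823… → ⌈·⌉ = 793
j=3: r + 2k = 1257.777647… → ⌈·⌉ = 1258
j=4: r + 3k = 1722.836470… → ⌈·⌉ = 1723
j=5: r + 4k = 2187.895294… → ⌈·⌉ = 2188
j=6: r + 5k = 2652.954117… → ⌈·⌉ = 2653
j=7: r + 6k = 3118.012941… → ⌈·⌉ = 3119
j=8: r + 7k = 3583.071764… → ⌈·⌉ = 3584
j=9: r + 8k = 4048.130588… → ⌈·⌉ = 4049
j=10: r + 9k = 4513.189411… → ⌈·⌉ = 4514
j=11: r + 10k = 4978.248235… → ⌈·⌉ = 4979
j=12: r + 11k = 5443.307058… → ⌈·⌉ = 5444
j=13: r + 12k = 5908.365882… → ⌈·⌉ = 5909
j=14: r + 13k = 6373.424705… → ⌈·⌉ = 6374
j=15: r + 14k = 6838.483529… → ⌈·⌉ = 6839
j=16: r + 15k = 7303.542352… → ⌈·⌉ = 7304
j=17: r + 16k = 7768.601176… → ⌈·⌉ = 7769

328, 793, 1258, 1723, 2188, 2653, 3119, 3584, 4049, 4514, 4979, 5444, 5909, 6374, 6839, 7304, 7769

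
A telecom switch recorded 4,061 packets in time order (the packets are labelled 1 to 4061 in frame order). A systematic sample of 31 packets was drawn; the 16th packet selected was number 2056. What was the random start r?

k = 4061/31 = 131
r = 2056 − (16−1)×131 = 2056 − 1965 = 91

91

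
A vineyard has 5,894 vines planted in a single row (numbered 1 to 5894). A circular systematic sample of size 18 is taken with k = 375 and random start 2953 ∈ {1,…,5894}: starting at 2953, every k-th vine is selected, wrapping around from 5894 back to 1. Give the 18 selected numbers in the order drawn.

2953, 3328, 3703, 4078, 4453, 4828, 5203, 5578, 59, 434, 809, 1184, 1559, 1934, 2309, 2684, 3059, 3434

Selection 1: 2953
Selection 2: 2953 + 375 = 3328
Selection 3: 3328 + 375 = 3703
Selection 4: 3703 + 375 = 4078
Selection 5: 4078 + 375 = 4453
Selection 6: 4453 + 375 = 4828
Selection 7: 4828 + 375 = 5203
Selection 8: 5203 + 375 = 5578
Selection 9: 5578 + 375 = 5953 → 5953 − 5894 = 59
Selection 10: 59 + 375 = 434
Selection 11: 434 + 375 = 809
Selection 12: 809 + 375 = 1184
Selection 13: 1184 + 375 = 1559
Selection 14: 1559 + 375 = 1934
Selection 15: 1934 + 375 = 2309
Selection 16: 2309 + 375 = 2684
Selection 17: 2684 + 375 = 3059
Selection 18: 3059 + 375 = 3434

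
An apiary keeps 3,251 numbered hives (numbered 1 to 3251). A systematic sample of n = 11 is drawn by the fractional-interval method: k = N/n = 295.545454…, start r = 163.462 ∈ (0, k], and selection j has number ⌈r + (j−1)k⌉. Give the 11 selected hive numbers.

j=1: r + 0k = 163.462 → ⌈·⌉ = 164
j=2: r + 1k = 459.007454… → ⌈·⌉ = 460
j=3: r + 2k = 754.552909… → ⌈·⌉ = 755
j=4: r + 3k = 1050.098363… → ⌈·⌉ = 1051
j=5: r + 4k = 1345.643818… → ⌈·⌉ = 1346
j=6: r + 5k = 1641.189272… → ⌈·⌉ = 1642
j=7: r + 6k = 1936.734727… → ⌈·⌉ = 1937
j=8: r + 7k = 2232.280181… → ⌈·⌉ = 2233
j=9: r + 8k = 2527.825636… → ⌈·⌉ = 2528
j=10: r + 9k = 2823.371090… → ⌈·⌉ = 2824
j=11: r + 10k = 3118.916545… → ⌈·⌉ = 3119

164, 460, 755, 1051, 1346, 1642, 1937, 2233, 2528, 2824, 3119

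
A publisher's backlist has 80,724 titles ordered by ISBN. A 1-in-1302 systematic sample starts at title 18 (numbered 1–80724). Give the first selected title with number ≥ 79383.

79440

k = 1302
Steps past start: ⌈(79383 − 18)/1302⌉ = ⌈79365/1302⌉ = 61
Selected title: 18 + 61×1302 = 79440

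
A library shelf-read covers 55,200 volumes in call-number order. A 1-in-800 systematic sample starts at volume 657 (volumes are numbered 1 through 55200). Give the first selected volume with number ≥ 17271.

17457

k = 800
Steps past start: ⌈(17271 − 657)/800⌉ = ⌈16614/800⌉ = 21
Selected volume: 657 + 21×800 = 17457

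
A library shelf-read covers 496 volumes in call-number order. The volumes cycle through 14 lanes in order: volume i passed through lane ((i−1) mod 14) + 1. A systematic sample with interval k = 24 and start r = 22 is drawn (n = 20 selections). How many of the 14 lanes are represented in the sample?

Consecutive selections differ by k = 24, so their lane numbers differ by 24 mod 14 = 10.
gcd(24, 14) = 2, so the sample visits 14/2 = 7 distinct residues mod 14.
Start 22 is lane 8; the lanes hit are 2, 4, 6, 8, 10, 12, 14.

7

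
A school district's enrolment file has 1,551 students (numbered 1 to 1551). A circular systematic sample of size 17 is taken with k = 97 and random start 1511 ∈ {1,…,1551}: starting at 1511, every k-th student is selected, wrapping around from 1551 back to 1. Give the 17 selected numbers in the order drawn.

Selection 1: 1511
Selection 2: 1511 + 97 = 1608 → 1608 − 1551 = 57
Selection 3: 57 + 97 = 154
Selection 4: 154 + 97 = 251
Selection 5: 251 + 97 = 348
Selection 6: 348 + 97 = 445
Selection 7: 445 + 97 = 542
Selection 8: 542 + 97 = 639
Selection 9: 639 + 97 = 736
Selection 10: 736 + 97 = 833
Selection 11: 833 + 97 = 930
Selection 12: 930 + 97 = 1027
Selection 13: 1027 + 97 = 1124
Selection 14: 1124 + 97 = 1221
Selection 15: 1221 + 97 = 1318
Selection 16: 1318 + 97 = 1415
Selection 17: 1415 + 97 = 1512

1511, 57, 154, 251, 348, 445, 542, 639, 736, 833, 930, 1027, 1124, 1221, 1318, 1415, 1512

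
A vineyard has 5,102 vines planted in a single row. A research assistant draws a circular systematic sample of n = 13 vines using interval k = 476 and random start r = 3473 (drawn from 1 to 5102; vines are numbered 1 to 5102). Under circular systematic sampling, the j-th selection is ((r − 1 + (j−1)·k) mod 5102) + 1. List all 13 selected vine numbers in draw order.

3473, 3949, 4425, 4901, 275, 751, 1227, 1703, 2179, 2655, 3131, 3607, 4083

Selection 1: 3473
Selection 2: 3473 + 476 = 3949
Selection 3: 3949 + 476 = 4425
Selection 4: 4425 + 476 = 4901
Selection 5: 4901 + 476 = 5377 → 5377 − 5102 = 275
Selection 6: 275 + 476 = 751
Selection 7: 751 + 476 = 1227
Selection 8: 1227 + 476 = 1703
Selection 9: 1703 + 476 = 2179
Selection 10: 2179 + 476 = 2655
Selection 11: 2655 + 476 = 3131
Selection 12: 3131 + 476 = 3607
Selection 13: 3607 + 476 = 4083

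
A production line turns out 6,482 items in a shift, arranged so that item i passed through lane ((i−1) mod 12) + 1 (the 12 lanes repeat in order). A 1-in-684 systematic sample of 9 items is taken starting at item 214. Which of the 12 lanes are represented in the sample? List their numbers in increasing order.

Consecutive selections differ by k = 684, so their lane numbers differ by 684 mod 12 = 0.
gcd(684, 12) = 12, so the sample visits 12/12 = 1 distinct residues mod 12.
Start 214 is lane 10; the lanes hit are 10.

10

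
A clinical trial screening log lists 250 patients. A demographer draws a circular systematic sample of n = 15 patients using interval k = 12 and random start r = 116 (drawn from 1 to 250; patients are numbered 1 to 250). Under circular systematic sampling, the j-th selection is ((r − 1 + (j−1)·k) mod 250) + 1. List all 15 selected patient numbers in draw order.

116, 128, 140, 152, 164, 176, 188, 200, 212, 224, 236, 248, 10, 22, 34

Selection 1: 116
Selection 2: 116 + 12 = 128
Selection 3: 128 + 12 = 140
Selection 4: 140 + 12 = 152
Selection 5: 152 + 12 = 164
Selection 6: 164 + 12 = 176
Selection 7: 176 + 12 = 188
Selection 8: 188 + 12 = 200
Selection 9: 200 + 12 = 212
Selection 10: 212 + 12 = 224
Selection 11: 224 + 12 = 236
Selection 12: 236 + 12 = 248
Selection 13: 248 + 12 = 260 → 260 − 250 = 10
Selection 14: 10 + 12 = 22
Selection 15: 22 + 12 = 34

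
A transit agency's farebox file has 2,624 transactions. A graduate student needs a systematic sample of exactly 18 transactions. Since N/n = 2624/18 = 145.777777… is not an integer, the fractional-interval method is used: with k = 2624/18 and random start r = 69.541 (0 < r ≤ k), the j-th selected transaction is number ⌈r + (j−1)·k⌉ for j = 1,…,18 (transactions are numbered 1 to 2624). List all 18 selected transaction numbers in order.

70, 216, 362, 507, 653, 799, 945, 1090, 1236, 1382, 1528, 1674, 1819, 1965, 2111, 2257, 2402, 2548

j=1: r + 0k = 69.541 → ⌈·⌉ = 70
j=2: r + 1k = 215.318777… → ⌈·⌉ = 216
j=3: r + 2k = 361.096555… → ⌈·⌉ = 362
j=4: r + 3k = 506.874333… → ⌈·⌉ = 507
j=5: r + 4k = 652.652111… → ⌈·⌉ = 653
j=6: r + 5k = 798.429888… → ⌈·⌉ = 799
j=7: r + 6k = 944.207666… → ⌈·⌉ = 945
j=8: r + 7k = 1089.985444… → ⌈·⌉ = 1090
j=9: r + 8k = 1235.763222… → ⌈·⌉ = 1236
j=10: r + 9k = 1381.541 → ⌈·⌉ = 1382
j=11: r + 10k = 1527.318777… → ⌈·⌉ = 1528
j=12: r + 11k = 1673.096555… → ⌈·⌉ = 1674
j=13: r + 12k = 1818.874333… → ⌈·⌉ = 1819
j=14: r + 13k = 1964.652111… → ⌈·⌉ = 1965
j=15: r + 14k = 2110.429888… → ⌈·⌉ = 2111
j=16: r + 15k = 2256.207666… → ⌈·⌉ = 2257
j=17: r + 16k = 2401.985444… → ⌈·⌉ = 2402
j=18: r + 17k = 2547.763222… → ⌈·⌉ = 2548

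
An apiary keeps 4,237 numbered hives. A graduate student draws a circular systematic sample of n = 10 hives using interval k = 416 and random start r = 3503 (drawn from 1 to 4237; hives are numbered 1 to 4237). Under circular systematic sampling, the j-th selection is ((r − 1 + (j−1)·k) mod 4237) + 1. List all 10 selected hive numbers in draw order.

Selection 1: 3503
Selection 2: 3503 + 416 = 3919
Selection 3: 3919 + 416 = 4335 → 4335 − 4237 = 98
Selection 4: 98 + 416 = 514
Selection 5: 514 + 416 = 930
Selection 6: 930 + 416 = 1346
Selection 7: 1346 + 416 = 1762
Selection 8: 1762 + 416 = 2178
Selection 9: 2178 + 416 = 2594
Selection 10: 2594 + 416 = 3010

3503, 3919, 98, 514, 930, 1346, 1762, 2178, 2594, 3010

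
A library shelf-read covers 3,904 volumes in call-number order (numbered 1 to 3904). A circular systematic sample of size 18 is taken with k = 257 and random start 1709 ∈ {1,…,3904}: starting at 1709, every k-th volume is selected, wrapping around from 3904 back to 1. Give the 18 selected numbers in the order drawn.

1709, 1966, 2223, 2480, 2737, 2994, 3251, 3508, 3765, 118, 375, 632, 889, 1146, 1403, 1660, 1917, 2174

Selection 1: 1709
Selection 2: 1709 + 257 = 1966
Selection 3: 1966 + 257 = 2223
Selection 4: 2223 + 257 = 2480
Selection 5: 2480 + 257 = 2737
Selection 6: 2737 + 257 = 2994
Selection 7: 2994 + 257 = 3251
Selection 8: 3251 + 257 = 3508
Selection 9: 3508 + 257 = 3765
Selection 10: 3765 + 257 = 4022 → 4022 − 3904 = 118
Selection 11: 118 + 257 = 375
Selection 12: 375 + 257 = 632
Selection 13: 632 + 257 = 889
Selection 14: 889 + 257 = 1146
Selection 15: 1146 + 257 = 1403
Selection 16: 1403 + 257 = 1660
Selection 17: 1660 + 257 = 1917
Selection 18: 1917 + 257 = 2174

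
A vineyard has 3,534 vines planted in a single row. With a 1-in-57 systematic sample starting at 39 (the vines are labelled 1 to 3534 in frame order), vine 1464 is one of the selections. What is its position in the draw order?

26

k = 57
position = (1464 − 39)/57 + 1 = 1425/57 + 1 = 25 + 1 = 26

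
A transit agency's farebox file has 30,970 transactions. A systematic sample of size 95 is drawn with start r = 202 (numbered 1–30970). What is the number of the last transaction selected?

30846

k = 30970/95 = 326
95th selection = r + (95−1)·k = 202 + 94×326 = 202 + 30644 = 30846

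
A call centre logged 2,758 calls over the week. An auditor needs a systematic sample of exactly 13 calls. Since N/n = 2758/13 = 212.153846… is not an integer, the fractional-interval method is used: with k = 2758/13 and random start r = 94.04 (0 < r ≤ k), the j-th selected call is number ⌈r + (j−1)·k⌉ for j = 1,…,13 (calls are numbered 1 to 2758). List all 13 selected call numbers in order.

j=1: r + 0k = 94.04 → ⌈·⌉ = 95
j=2: r + 1k = 306.193846… → ⌈·⌉ = 307
j=3: r + 2k = 518.347692… → ⌈·⌉ = 519
j=4: r + 3k = 730.501538… → ⌈·⌉ = 731
j=5: r + 4k = 942.655384… → ⌈·⌉ = 943
j=6: r + 5k = 1154.809230… → ⌈·⌉ = 1155
j=7: r + 6k = 1366.963076… → ⌈·⌉ = 1367
j=8: r + 7k = 1579.116923… → ⌈·⌉ = 1580
j=9: r + 8k = 1791.270769… → ⌈·⌉ = 1792
j=10: r + 9k = 2003.424615… → ⌈·⌉ = 2004
j=11: r + 10k = 2215.578461… → ⌈·⌉ = 2216
j=12: r + 11k = 2427.732307… → ⌈·⌉ = 2428
j=13: r + 12k = 2639.886153… → ⌈·⌉ = 2640

95, 307, 519, 731, 943, 1155, 1367, 1580, 1792, 2004, 2216, 2428, 2640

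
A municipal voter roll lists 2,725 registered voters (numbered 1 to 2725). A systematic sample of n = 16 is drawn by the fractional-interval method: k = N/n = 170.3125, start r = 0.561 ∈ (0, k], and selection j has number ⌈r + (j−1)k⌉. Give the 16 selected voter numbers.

1, 171, 342, 512, 682, 853, 1023, 1193, 1364, 1534, 1704, 1874, 2045, 2215, 2385, 2556

j=1: r + 0k = 0.561 → ⌈·⌉ = 1
j=2: r + 1k = 170.8735 → ⌈·⌉ = 171
j=3: r + 2k = 341.186 → ⌈·⌉ = 342
j=4: r + 3k = 511.4985 → ⌈·⌉ = 512
j=5: r + 4k = 681.811 → ⌈·⌉ = 682
j=6: r + 5k = 852.1235 → ⌈·⌉ = 853
j=7: r + 6k = 1022.436 → ⌈·⌉ = 1023
j=8: r + 7k = 1192.7485 → ⌈·⌉ = 1193
j=9: r + 8k = 1363.061 → ⌈·⌉ = 1364
j=10: r + 9k = 1533.3735 → ⌈·⌉ = 1534
j=11: r + 10k = 1703.686 → ⌈·⌉ = 1704
j=12: r + 11k = 1873.9985 → ⌈·⌉ = 1874
j=13: r + 12k = 2044.311 → ⌈·⌉ = 2045
j=14: r + 13k = 2214.6235 → ⌈·⌉ = 2215
j=15: r + 14k = 2384.936 → ⌈·⌉ = 2385
j=16: r + 15k = 2555.2485 → ⌈·⌉ = 2556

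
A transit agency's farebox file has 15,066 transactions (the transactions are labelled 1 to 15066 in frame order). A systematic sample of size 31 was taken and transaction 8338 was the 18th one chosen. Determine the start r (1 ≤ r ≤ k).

k = 15066/31 = 486
r = 8338 − (18−1)×486 = 8338 − 8262 = 76

76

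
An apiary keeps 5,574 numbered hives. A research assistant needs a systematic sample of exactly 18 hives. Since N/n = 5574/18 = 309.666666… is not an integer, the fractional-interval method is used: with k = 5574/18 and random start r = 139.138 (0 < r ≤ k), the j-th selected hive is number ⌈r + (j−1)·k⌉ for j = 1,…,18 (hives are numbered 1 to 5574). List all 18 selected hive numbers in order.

j=1: r + 0k = 139.138 → ⌈·⌉ = 140
j=2: r + 1k = 448.804666… → ⌈·⌉ = 449
j=3: r + 2k = 758.471333… → ⌈·⌉ = 759
j=4: r + 3k = 1068.138 → ⌈·⌉ = 1069
j=5: r + 4k = 1377.804666… → ⌈·⌉ = 1378
j=6: r + 5k = 1687.471333… → ⌈·⌉ = 1688
j=7: r + 6k = 1997.138 → ⌈·⌉ = 1998
j=8: r + 7k = 2306.804666… → ⌈·⌉ = 2307
j=9: r + 8k = 2616.471333… → ⌈·⌉ = 2617
j=10: r + 9k = 2926.138 → ⌈·⌉ = 2927
j=11: r + 10k = 3235.804666… → ⌈·⌉ = 3236
j=12: r + 11k = 3545.471333… → ⌈·⌉ = 3546
j=13: r + 12k = 3855.138 → ⌈·⌉ = 3856
j=14: r + 13k = 4164.804666… → ⌈·⌉ = 4165
j=15: r + 14k = 4474.471333… → ⌈·⌉ = 4475
j=16: r + 15k = 4784.138 → ⌈·⌉ = 4785
j=17: r + 16k = 5093.804666… → ⌈·⌉ = 5094
j=18: r + 17k = 5403.471333… → ⌈·⌉ = 5404

140, 449, 759, 1069, 1378, 1688, 1998, 2307, 2617, 2927, 3236, 3546, 3856, 4165, 4475, 4785, 5094, 5404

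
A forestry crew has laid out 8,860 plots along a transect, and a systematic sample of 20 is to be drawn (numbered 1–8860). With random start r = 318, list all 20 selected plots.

k = N/n = 8860/20 = 443
plot 1: 318
plot 2: 318 + 443 = 761
plot 3: 761 + 443 = 1204
plot 4: 1204 + 443 = 1647
plot 5: 1647 + 443 = 2090
plot 6: 2090 + 443 = 2533
plot 7: 2533 + 443 = 2976
plot 8: 2976 + 443 = 3419
plot 9: 3419 + 443 = 3862
plot 10: 3862 + 443 = 4305
plot 11: 4305 + 443 = 4748
plot 12: 4748 + 443 = 5191
plot 13: 5191 + 443 = 5634
plot 14: 5634 + 443 = 6077
plot 15: 6077 + 443 = 6520
plot 16: 6520 + 443 = 6963
plot 17: 6963 + 443 = 7406
plot 18: 7406 + 443 = 7849
plot 19: 7849 + 443 = 8292
plot 20: 8292 + 443 = 8735

318, 761, 1204, 1647, 2090, 2533, 2976, 3419, 3862, 4305, 4748, 5191, 5634, 6077, 6520, 6963, 7406, 7849, 8292, 8735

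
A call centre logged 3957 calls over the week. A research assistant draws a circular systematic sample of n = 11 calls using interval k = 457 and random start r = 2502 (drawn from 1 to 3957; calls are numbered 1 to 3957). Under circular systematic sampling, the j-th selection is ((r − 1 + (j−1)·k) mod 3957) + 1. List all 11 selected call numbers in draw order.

2502, 2959, 3416, 3873, 373, 830, 1287, 1744, 2201, 2658, 3115

Selection 1: 2502
Selection 2: 2502 + 457 = 2959
Selection 3: 2959 + 457 = 3416
Selection 4: 3416 + 457 = 3873
Selection 5: 3873 + 457 = 4330 → 4330 − 3957 = 373
Selection 6: 373 + 457 = 830
Selection 7: 830 + 457 = 1287
Selection 8: 1287 + 457 = 1744
Selection 9: 1744 + 457 = 2201
Selection 10: 2201 + 457 = 2658
Selection 11: 2658 + 457 = 3115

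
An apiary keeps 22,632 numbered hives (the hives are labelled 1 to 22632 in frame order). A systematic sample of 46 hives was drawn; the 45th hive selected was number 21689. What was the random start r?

k = 22632/46 = 492
r = 21689 − (45−1)×492 = 21689 − 21648 = 41

41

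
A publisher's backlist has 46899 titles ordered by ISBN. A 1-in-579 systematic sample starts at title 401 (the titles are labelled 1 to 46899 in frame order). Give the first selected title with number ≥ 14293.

14297

k = 579
Steps past start: ⌈(14293 − 401)/579⌉ = ⌈13892/579⌉ = 24
Selected title: 401 + 24×579 = 14297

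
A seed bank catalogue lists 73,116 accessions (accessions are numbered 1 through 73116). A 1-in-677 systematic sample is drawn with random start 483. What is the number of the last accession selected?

k = 677
108th selection = r + (108−1)·k = 483 + 107×677 = 483 + 72439 = 72922

72922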